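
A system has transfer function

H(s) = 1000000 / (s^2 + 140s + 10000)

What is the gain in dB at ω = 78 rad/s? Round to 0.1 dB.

38.7 dB

At s = jω = j78:
quadratic: (j78)² + 140·j78 + 10000 = 3916 + j10920 → |·| ≈ 11601, ∠ ≈ 70.27°
|H| = 1000000 / 11601 ≈ 86.199
Gain = 20 log₁₀(86.199) ≈ 38.71 dB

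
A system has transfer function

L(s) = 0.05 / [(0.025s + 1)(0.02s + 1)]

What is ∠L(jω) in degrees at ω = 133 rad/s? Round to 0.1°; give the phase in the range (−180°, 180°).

At ω = 133 rad/s:
pole (1 + j133·0.025) = 1 + j3.325 → |·| ≈ 3.4721, ∠ ≈ 73.26°
pole (1 + j133·0.02) = 1 + j2.66 → |·| ≈ 2.8418, ∠ ≈ 69.40°
∠L = (0°) − (73.26° + 69.40°) = -142.66°

-142.7°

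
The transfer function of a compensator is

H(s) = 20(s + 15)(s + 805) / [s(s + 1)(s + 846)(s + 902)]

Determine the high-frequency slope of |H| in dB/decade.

Each pole contributes −20 dB/decade at high frequency; each zero contributes +20 dB/decade.
Net: 2 zero(s) − 4 pole(s) → -40 dB/decade.

-40 dB/decade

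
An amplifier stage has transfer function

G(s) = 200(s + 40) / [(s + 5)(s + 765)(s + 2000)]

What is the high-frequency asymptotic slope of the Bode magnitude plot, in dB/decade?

-40 dB/decade

Each pole contributes −20 dB/decade at high frequency; each zero contributes +20 dB/decade.
Net: 1 zero(s) − 3 pole(s) → -40 dB/decade.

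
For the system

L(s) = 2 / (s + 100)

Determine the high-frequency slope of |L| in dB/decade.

Each pole contributes −20 dB/decade at high frequency; each zero contributes +20 dB/decade.
Net: 0 zero(s) − 1 pole(s) → -20 dB/decade.

-20 dB/decade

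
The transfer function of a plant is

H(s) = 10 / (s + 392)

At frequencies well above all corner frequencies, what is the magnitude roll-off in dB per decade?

-20 dB/decade

Each pole contributes −20 dB/decade at high frequency; each zero contributes +20 dB/decade.
Net: 0 zero(s) − 1 pole(s) → -20 dB/decade.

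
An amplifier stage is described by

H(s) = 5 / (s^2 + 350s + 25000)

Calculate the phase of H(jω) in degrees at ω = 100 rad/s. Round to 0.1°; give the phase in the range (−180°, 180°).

-66.8°

Substitute s = j100:
Numerator: 5 = 5 + j0
Denominator: (j100)^2 + 350(j100) + 25000 = 15000 + j35000
|N| = √(5² + 0²) ≈ 5, ∠N ≈ 0.00°
|D| = √(15000² + 35000²) ≈ 38079, ∠D ≈ 66.80°
∠H = 0.00° − 66.80° = -66.80°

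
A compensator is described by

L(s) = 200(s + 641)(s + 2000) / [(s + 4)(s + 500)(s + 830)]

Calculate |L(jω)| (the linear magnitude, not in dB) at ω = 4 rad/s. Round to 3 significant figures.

At s = jω = j4:
zero (s+641): 641 + j4 → |·| = √(641²+4²) = √410897 ≈ 641.01, ∠ = arctan(4/641) ≈ 0.36°
zero (s+2000): 2000 + j4 → |·| = √(2000²+4²) = √4000016 ≈ 2000, ∠ = arctan(4/2000) ≈ 0.11°
pole (s+4): 4 + j4 → |·| = √(4²+4²) = √32 ≈ 5.6569, ∠ = arctan(4/4) ≈ 45.00°
pole (s+500): 500 + j4 → |·| = √(500²+4²) = √250016 ≈ 500.02, ∠ = arctan(4/500) ≈ 0.46°
pole (s+830): 830 + j4 → |·| = √(830²+4²) = √688916 ≈ 830.01, ∠ = arctan(4/830) ≈ 0.28°
|L| = 200 · 1.282e+06 / 2.3477e+06 ≈ 109.21

109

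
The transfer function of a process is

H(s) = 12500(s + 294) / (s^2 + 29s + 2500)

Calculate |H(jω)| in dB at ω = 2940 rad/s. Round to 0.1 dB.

12.6 dB

At s = jω = j2940:
zero (s+294): 294 + j2940 → |·| = √(294²+2940²) = √8730036 ≈ 2954.7, ∠ = arctan(2940/294) ≈ 84.29°
quadratic: (j2940)² + 29·j2940 + 2500 = -8641100 + j85260 → |·| ≈ 8.6415e+06, ∠ ≈ 179.43°
|H| = 12500 · 2954.7 / 8.6415e+06 ≈ 4.274
Gain = 20 log₁₀(4.274) ≈ 12.62 dB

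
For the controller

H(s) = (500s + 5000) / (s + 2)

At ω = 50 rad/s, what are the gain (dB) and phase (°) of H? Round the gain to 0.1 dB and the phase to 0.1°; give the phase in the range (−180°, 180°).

Substitute s = j50:
Numerator: 500(j50) + 5000 = 5000 + j25000
Denominator: (j50) + 2 = 2 + j50
|N| = √(5000² + 25000²) ≈ 25495, ∠N ≈ 78.69°
|D| = √(2² + 50²) ≈ 50.04, ∠D ≈ 87.71°
|H| = 25495 / 50.04 ≈ 509.49
Gain = 20 log₁₀(509.49) ≈ 54.14 dB
∠H = 78.69° − 87.71° = -9.02°

54.1 dB, -9.0°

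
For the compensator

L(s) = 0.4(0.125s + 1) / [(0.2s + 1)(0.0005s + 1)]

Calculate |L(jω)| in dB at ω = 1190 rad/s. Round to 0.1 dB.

At ω = 1190 rad/s:
zero (1 + j1190·0.125) = 1 + j148.75 → |·| ≈ 148.75, ∠ ≈ 89.61°
pole (1 + j1190·0.2) = 1 + j238 → |·| ≈ 238, ∠ ≈ 89.76°
pole (1 + j1190·0.0005) = 1 + j0.595 → |·| ≈ 1.1636, ∠ ≈ 30.75°
|L| = 0.4 · 148.75 / (238 · 1.1636) ≈ 0.21485
Gain = 20 log₁₀(0.21485) ≈ -13.36 dB

-13.4 dB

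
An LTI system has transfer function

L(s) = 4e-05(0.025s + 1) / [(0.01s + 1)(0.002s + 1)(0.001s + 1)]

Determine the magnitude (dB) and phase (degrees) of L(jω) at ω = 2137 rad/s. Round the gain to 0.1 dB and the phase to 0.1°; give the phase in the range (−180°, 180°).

-100.3 dB, -140.1°

At ω = 2137 rad/s:
zero (1 + j2137·0.025) = 1 + j53.425 → |·| ≈ 53.434, ∠ ≈ 88.93°
pole (1 + j2137·0.01) = 1 + j21.37 → |·| ≈ 21.393, ∠ ≈ 87.32°
pole (1 + j2137·0.002) = 1 + j4.274 → |·| ≈ 4.3894, ∠ ≈ 76.83°
pole (1 + j2137·0.001) = 1 + j2.137 → |·| ≈ 2.3594, ∠ ≈ 64.92°
|L| = 4e-05 · 53.434 / (21.393 · 4.3894 · 2.3594) ≈ 9.6472e-06
Gain = 20 log₁₀(9.6472e-06) ≈ -100.31 dB
∠L = (88.93°) − (87.32° + 76.83° + 64.92°) = -140.14°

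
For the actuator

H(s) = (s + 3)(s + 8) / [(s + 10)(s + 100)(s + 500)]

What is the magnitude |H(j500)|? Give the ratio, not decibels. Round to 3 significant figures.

At s = jω = j500:
zero (s+3): 3 + j500 → |·| = √(3²+500²) = √250009 ≈ 500.01, ∠ = arctan(500/3) ≈ 89.66°
zero (s+8): 8 + j500 → |·| = √(8²+500²) = √250064 ≈ 500.06, ∠ = arctan(500/8) ≈ 89.08°
pole (s+10): 10 + j500 → |·| = √(10²+500²) = √250100 ≈ 500.1, ∠ = arctan(500/10) ≈ 88.85°
pole (s+100): 100 + j500 → |·| = √(100²+500²) = √260000 ≈ 509.9, ∠ = arctan(500/100) ≈ 78.69°
pole (s+500): 500 + j500 → |·| = √(500²+500²) = √500000 ≈ 707.11, ∠ = arctan(500/500) ≈ 45.00°
|H| = 1 · 2.5004e+05 / 1.8031e+08 ≈ 0.0013867

0.00139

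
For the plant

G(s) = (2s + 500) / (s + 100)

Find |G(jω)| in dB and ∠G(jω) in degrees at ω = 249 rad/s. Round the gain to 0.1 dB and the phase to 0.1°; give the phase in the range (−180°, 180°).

8.4 dB, -23.2°

Substitute s = j249:
Numerator: 2(j249) + 500 = 500 + j498
Denominator: (j249) + 100 = 100 + j249
|N| = √(500² + 498²) ≈ 705.69, ∠N ≈ 44.89°
|D| = √(100² + 249²) ≈ 268.33, ∠D ≈ 68.12°
|G| = 705.69 / 268.33 ≈ 2.6299
Gain = 20 log₁₀(2.6299) ≈ 8.40 dB
∠G = 44.89° − 68.12° = -23.23°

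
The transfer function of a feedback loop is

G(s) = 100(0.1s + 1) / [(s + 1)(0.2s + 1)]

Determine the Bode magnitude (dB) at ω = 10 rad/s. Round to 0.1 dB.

16.0 dB

At ω = 10 rad/s:
zero (1 + j10·0.1) = 1 + j1 → |·| ≈ 1.4142, ∠ ≈ 45.00°
pole (1 + j10·1) = 1 + j10 → |·| ≈ 10.05, ∠ ≈ 84.29°
pole (1 + j10·0.2) = 1 + j2 → |·| ≈ 2.2361, ∠ ≈ 63.43°
|G| = 100 · 1.4142 / (10.05 · 2.2361) ≈ 6.2929
Gain = 20 log₁₀(6.2929) ≈ 15.98 dB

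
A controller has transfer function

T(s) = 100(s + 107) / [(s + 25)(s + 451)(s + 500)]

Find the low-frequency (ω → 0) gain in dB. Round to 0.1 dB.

-54.4 dB

T(0) = 100·107 / (25·451·500) ≈ 0.001898
20 log₁₀(0.001898) ≈ -54.43 dB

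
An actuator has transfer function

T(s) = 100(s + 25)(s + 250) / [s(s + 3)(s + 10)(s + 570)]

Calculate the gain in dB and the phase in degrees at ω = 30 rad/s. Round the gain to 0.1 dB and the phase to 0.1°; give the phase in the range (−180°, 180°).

At s = jω = j30:
zero (s+25): 25 + j30 → |·| = √(25²+30²) = √1525 ≈ 39.051, ∠ = arctan(30/25) ≈ 50.19°
zero (s+250): 250 + j30 → |·| = √(250²+30²) = √63400 ≈ 251.79, ∠ = arctan(30/250) ≈ 6.84°
pole (s+3): 3 + j30 → |·| = √(3²+30²) = √909 ≈ 30.15, ∠ = arctan(30/3) ≈ 84.29°
pole (s+10): 10 + j30 → |·| = √(10²+30²) = √1000 ≈ 31.623, ∠ = arctan(30/10) ≈ 71.57°
pole (s+570): 570 + j30 → |·| = √(570²+30²) = √325800 ≈ 570.79, ∠ = arctan(30/570) ≈ 3.01°
pole at origin: |s| = 30, ∠ = 90.00° (in denominator)
|T| = 100 · 9832.7 / 1.6326e+07 ≈ 0.060227
Gain = 20 log₁₀(0.060227) ≈ -24.40 dB
∠T = 57.03° − 248.87° = -191.84° ≡ 168.16° (principal value)

-24.4 dB, 168.2°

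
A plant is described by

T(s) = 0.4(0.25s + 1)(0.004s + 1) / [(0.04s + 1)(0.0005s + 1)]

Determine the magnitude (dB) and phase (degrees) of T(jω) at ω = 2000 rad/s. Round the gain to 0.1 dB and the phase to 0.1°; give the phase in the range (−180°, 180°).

23.1 dB, 38.5°

At ω = 2000 rad/s:
zero (1 + j2000·0.25) = 1 + j500 → |·| ≈ 500, ∠ ≈ 89.89°
zero (1 + j2000·0.004) = 1 + j8 → |·| ≈ 8.0623, ∠ ≈ 82.87°
pole (1 + j2000·0.04) = 1 + j80 → |·| ≈ 80.006, ∠ ≈ 89.28°
pole (1 + j2000·0.0005) = 1 + j1 → |·| ≈ 1.4142, ∠ ≈ 45.00°
|T| = 0.4 · 500 · 8.0623 / (80.006 · 1.4142) ≈ 14.251
Gain = 20 log₁₀(14.251) ≈ 23.08 dB
∠T = (89.89° + 82.87°) − (89.28° + 45.00°) = 38.48°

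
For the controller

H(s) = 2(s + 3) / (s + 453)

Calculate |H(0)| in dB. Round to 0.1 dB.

-37.6 dB

H(0) = 2·3 / (453) ≈ 0.013245
20 log₁₀(0.013245) ≈ -37.56 dB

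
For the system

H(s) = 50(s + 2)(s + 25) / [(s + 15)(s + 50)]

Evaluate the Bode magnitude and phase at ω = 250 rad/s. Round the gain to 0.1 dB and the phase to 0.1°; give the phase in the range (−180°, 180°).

33.8 dB, 8.6°

At s = jω = j250:
zero (s+2): 2 + j250 → |·| = √(2²+250²) = √62504 ≈ 250.01, ∠ = arctan(250/2) ≈ 89.54°
zero (s+25): 25 + j250 → |·| = √(25²+250²) = √63125 ≈ 251.25, ∠ = arctan(250/25) ≈ 84.29°
pole (s+15): 15 + j250 → |·| = √(15²+250²) = √62725 ≈ 250.45, ∠ = arctan(250/15) ≈ 86.57°
pole (s+50): 50 + j250 → |·| = √(50²+250²) = √65000 ≈ 254.95, ∠ = arctan(250/50) ≈ 78.69°
|H| = 50 · 62815 / 63852 ≈ 49.188
Gain = 20 log₁₀(49.188) ≈ 33.84 dB
∠H = 173.83° − 165.26° = 8.57°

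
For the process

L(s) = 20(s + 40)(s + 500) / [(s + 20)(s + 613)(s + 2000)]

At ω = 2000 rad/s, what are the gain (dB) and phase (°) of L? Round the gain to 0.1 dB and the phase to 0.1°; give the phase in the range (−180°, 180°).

-43.1 dB, -42.6°

At s = jω = j2000:
zero (s+40): 40 + j2000 → |·| = √(40²+2000²) = √4001600 ≈ 2000.4, ∠ = arctan(2000/40) ≈ 88.85°
zero (s+500): 500 + j2000 → |·| = √(500²+2000²) = √4250000 ≈ 2061.6, ∠ = arctan(2000/500) ≈ 75.96°
pole (s+20): 20 + j2000 → |·| = √(20²+2000²) = √4000400 ≈ 2000.1, ∠ = arctan(2000/20) ≈ 89.43°
pole (s+613): 613 + j2000 → |·| = √(613²+2000²) = √4375769 ≈ 2091.8, ∠ = arctan(2000/613) ≈ 72.96°
pole (s+2000): 2000 + j2000 → |·| = √(2000²+2000²) = √8000000 ≈ 2828.4, ∠ = arctan(2000/2000) ≈ 45.00°
|L| = 20 · 4.124e+06 / 1.1833e+10 ≈ 0.0069703
Gain = 20 log₁₀(0.0069703) ≈ -43.13 dB
∠L = 164.81° − 207.39° = -42.58°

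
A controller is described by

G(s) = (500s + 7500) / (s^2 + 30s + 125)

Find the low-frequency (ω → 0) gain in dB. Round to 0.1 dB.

G(0) = 7500 / 125 = 60
20 log₁₀(60) ≈ 35.56 dB

35.6 dB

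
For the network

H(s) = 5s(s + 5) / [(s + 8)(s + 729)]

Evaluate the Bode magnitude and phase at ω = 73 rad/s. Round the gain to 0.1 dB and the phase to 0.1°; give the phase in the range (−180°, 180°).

At s = jω = j73:
zero (s+5): 5 + j73 → |·| = √(5²+73²) = √5354 ≈ 73.171, ∠ = arctan(73/5) ≈ 86.08°
zero at origin: s = j73 → |·| = 73, ∠ = 90.00°
pole (s+8): 8 + j73 → |·| = √(8²+73²) = √5393 ≈ 73.437, ∠ = arctan(73/8) ≈ 83.75°
pole (s+729): 729 + j73 → |·| = √(729²+73²) = √536770 ≈ 732.65, ∠ = arctan(73/729) ≈ 5.72°
|H| = 5 · 5341.5 / 53804 ≈ 0.49639
Gain = 20 log₁₀(0.49639) ≈ -6.08 dB
∠H = 176.08° − 89.47° = 86.61°

-6.1 dB, 86.6°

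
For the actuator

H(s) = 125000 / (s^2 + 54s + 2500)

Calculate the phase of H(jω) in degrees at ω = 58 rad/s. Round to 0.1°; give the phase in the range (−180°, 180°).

At s = jω = j58:
quadratic: (j58)² + 54·j58 + 2500 = -864 + j3132 → |·| ≈ 3249, ∠ ≈ 105.42°
∠H = 0.00° − 105.42° = -105.42°

-105.4°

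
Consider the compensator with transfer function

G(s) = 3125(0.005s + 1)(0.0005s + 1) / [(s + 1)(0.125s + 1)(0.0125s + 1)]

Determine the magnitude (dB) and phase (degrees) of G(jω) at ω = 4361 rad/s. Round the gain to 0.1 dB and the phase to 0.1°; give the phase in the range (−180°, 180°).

-58.0 dB, -116.1°

At ω = 4361 rad/s:
zero (1 + j4361·0.005) = 1 + j21.805 → |·| ≈ 21.828, ∠ ≈ 87.37°
zero (1 + j4361·0.0005) = 1 + j2.1805 → |·| ≈ 2.3989, ∠ ≈ 65.36°
pole (1 + j4361·1) = 1 + j4361 → |·| ≈ 4361, ∠ ≈ 89.99°
pole (1 + j4361·0.125) = 1 + j545.125 → |·| ≈ 545.13, ∠ ≈ 89.89°
pole (1 + j4361·0.0125) = 1 + j54.5125 → |·| ≈ 54.522, ∠ ≈ 88.95°
|G| = 3125 · 21.828 · 2.3989 / (4361 · 545.13 · 54.522) ≈ 0.0012625
Gain = 20 log₁₀(0.0012625) ≈ -57.98 dB
∠G = (87.37° + 65.36°) − (89.99° + 89.89° + 88.95°) = -116.10°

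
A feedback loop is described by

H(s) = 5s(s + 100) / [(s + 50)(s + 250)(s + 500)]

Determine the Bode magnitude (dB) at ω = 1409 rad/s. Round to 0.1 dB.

At s = jω = j1409:
zero (s+100): 100 + j1409 → |·| = √(100²+1409²) = √1995281 ≈ 1412.5, ∠ = arctan(1409/100) ≈ 85.94°
zero at origin: s = j1409 → |·| = 1409, ∠ = 90.00°
pole (s+50): 50 + j1409 → |·| = √(50²+1409²) = √1987781 ≈ 1409.9, ∠ = arctan(1409/50) ≈ 87.97°
pole (s+250): 250 + j1409 → |·| = √(250²+1409²) = √2047781 ≈ 1431, ∠ = arctan(1409/250) ≈ 79.94°
pole (s+500): 500 + j1409 → |·| = √(500²+1409²) = √2235281 ≈ 1495.1, ∠ = arctan(1409/500) ≈ 70.46°
|H| = 5 · 1.9902e+06 / 3.0165e+09 ≈ 0.0032989
Gain = 20 log₁₀(0.0032989) ≈ -49.63 dB

-49.6 dB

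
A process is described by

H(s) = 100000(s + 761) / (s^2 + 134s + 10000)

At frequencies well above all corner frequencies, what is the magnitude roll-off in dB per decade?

-20 dB/decade

Each pole contributes −20 dB/decade at high frequency; each zero contributes +20 dB/decade.
Net: 1 zero(s) − 2 pole(s) → -20 dB/decade.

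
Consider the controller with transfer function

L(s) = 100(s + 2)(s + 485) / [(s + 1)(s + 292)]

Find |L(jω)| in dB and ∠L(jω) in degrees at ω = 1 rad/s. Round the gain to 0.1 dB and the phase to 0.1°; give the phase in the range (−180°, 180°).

At s = jω = j1:
zero (s+2): 2 + j1 → |·| = √(2²+1²) = √5 ≈ 2.2361, ∠ = arctan(1/2) ≈ 26.57°
zero (s+485): 485 + j1 → |·| = √(485²+1²) = √235226 ≈ 485, ∠ = arctan(1/485) ≈ 0.12°
pole (s+1): 1 + j1 → |·| = √(1²+1²) = √2 ≈ 1.4142, ∠ = arctan(1/1) ≈ 45.00°
pole (s+292): 292 + j1 → |·| = √(292²+1²) = √85265 ≈ 292, ∠ = arctan(1/292) ≈ 0.20°
|L| = 100 · 1084.5 / 412.95 ≈ 262.62
Gain = 20 log₁₀(262.62) ≈ 48.39 dB
∠L = 26.69° − 45.20° = -18.51°

48.4 dB, -18.5°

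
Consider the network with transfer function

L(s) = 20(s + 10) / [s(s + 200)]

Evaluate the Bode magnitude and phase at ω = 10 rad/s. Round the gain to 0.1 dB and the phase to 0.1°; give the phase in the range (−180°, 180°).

-17.0 dB, -47.9°

At s = jω = j10:
zero (s+10): 10 + j10 → |·| = √(10²+10²) = √200 ≈ 14.142, ∠ = arctan(10/10) ≈ 45.00°
pole (s+200): 200 + j10 → |·| = √(200²+10²) = √40100 ≈ 200.25, ∠ = arctan(10/200) ≈ 2.86°
pole at origin: |s| = 10, ∠ = 90.00° (in denominator)
|L| = 20 · 14.142 / 2002.5 ≈ 0.14124
Gain = 20 log₁₀(0.14124) ≈ -17.00 dB
∠L = 45.00° − 92.86° = -47.86°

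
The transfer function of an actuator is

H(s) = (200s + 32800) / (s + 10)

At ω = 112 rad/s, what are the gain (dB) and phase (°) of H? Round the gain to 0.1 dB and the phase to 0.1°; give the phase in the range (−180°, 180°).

51.0 dB, -50.6°

Substitute s = j112:
Numerator: 200(j112) + 32800 = 32800 + j22400
Denominator: (j112) + 10 = 10 + j112
|N| = √(32800² + 22400²) ≈ 39719, ∠N ≈ 34.33°
|D| = √(10² + 112²) ≈ 112.45, ∠D ≈ 84.90°
|H| = 39719 / 112.45 ≈ 353.21
Gain = 20 log₁₀(353.21) ≈ 50.96 dB
∠H = 34.33° − 84.90° = -50.57°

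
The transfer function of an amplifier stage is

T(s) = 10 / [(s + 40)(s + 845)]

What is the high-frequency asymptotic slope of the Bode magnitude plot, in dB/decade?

-40 dB/decade

Each pole contributes −20 dB/decade at high frequency; each zero contributes +20 dB/decade.
Net: 0 zero(s) − 2 pole(s) → -40 dB/decade.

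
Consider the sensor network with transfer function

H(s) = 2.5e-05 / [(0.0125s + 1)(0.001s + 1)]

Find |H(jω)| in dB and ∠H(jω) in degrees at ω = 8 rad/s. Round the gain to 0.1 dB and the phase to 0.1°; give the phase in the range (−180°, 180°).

At ω = 8 rad/s:
pole (1 + j8·0.0125) = 1 + j0.1 → |·| ≈ 1.005, ∠ ≈ 5.71°
pole (1 + j8·0.001) = 1 + j0.008 → |·| ≈ 1, ∠ ≈ 0.46°
|H| = 2.5e-05 · 1 / (1.005 · 1) ≈ 2.4876e-05
Gain = 20 log₁₀(2.4876e-05) ≈ -92.08 dB
∠H = (0°) − (5.71° + 0.46°) = -6.17°

-92.1 dB, -6.2°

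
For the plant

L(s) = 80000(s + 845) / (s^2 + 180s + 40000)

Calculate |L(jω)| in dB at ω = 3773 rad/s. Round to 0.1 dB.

26.8 dB

At s = jω = j3773:
zero (s+845): 845 + j3773 → |·| = √(845²+3773²) = √14949554 ≈ 3866.5, ∠ = arctan(3773/845) ≈ 77.38°
quadratic: (j3773)² + 180·j3773 + 40000 = -14195529 + j679140 → |·| ≈ 1.4212e+07, ∠ ≈ 177.26°
|L| = 80000 · 3866.5 / 1.4212e+07 ≈ 21.765
Gain = 20 log₁₀(21.765) ≈ 26.76 dB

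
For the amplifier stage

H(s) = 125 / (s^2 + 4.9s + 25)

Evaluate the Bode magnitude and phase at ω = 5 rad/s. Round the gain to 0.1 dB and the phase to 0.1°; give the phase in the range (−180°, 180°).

14.2 dB, -90.0°

At s = jω = j5:
quadratic: (j5)² + 4.9·j5 + 25 = 0 + j24.5 → |·| ≈ 24.5, ∠ ≈ 90.00°
|H| = 125 / 24.5 ≈ 5.102
Gain = 20 log₁₀(5.102) ≈ 14.15 dB
∠H = 0.00° − 90.00° = -90.00°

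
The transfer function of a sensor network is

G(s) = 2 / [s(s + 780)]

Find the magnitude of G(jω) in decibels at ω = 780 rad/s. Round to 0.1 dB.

-112.7 dB

At s = jω = j780:
pole (s+780): 780 + j780 → |·| = √(780²+780²) = √1216800 ≈ 1103.1, ∠ = arctan(780/780) ≈ 45.00°
pole at origin: |s| = 780, ∠ = 90.00° (in denominator)
|G| = 2 / 8.6042e+05 ≈ 2.3244e-06
Gain = 20 log₁₀(2.3244e-06) ≈ -112.67 dB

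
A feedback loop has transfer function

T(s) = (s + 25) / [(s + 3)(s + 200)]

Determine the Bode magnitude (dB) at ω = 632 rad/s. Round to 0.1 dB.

-56.4 dB

At s = jω = j632:
zero (s+25): 25 + j632 → |·| = √(25²+632²) = √400049 ≈ 632.49, ∠ = arctan(632/25) ≈ 87.73°
pole (s+3): 3 + j632 → |·| = √(3²+632²) = √399433 ≈ 632.01, ∠ = arctan(632/3) ≈ 89.73°
pole (s+200): 200 + j632 → |·| = √(200²+632²) = √439424 ≈ 662.89, ∠ = arctan(632/200) ≈ 72.44°
|T| = 1 · 632.49 / 4.1895e+05 ≈ 0.0015097
Gain = 20 log₁₀(0.0015097) ≈ -56.42 dB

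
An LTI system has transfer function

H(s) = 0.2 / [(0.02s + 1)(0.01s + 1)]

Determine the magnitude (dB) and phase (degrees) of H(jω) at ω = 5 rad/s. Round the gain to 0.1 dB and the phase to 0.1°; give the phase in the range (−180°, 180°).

At ω = 5 rad/s:
pole (1 + j5·0.02) = 1 + j0.1 → |·| ≈ 1.005, ∠ ≈ 5.71°
pole (1 + j5·0.01) = 1 + j0.05 → |·| ≈ 1.0012, ∠ ≈ 2.86°
|H| = 0.2 · 1 / (1.005 · 1.0012) ≈ 0.19877
Gain = 20 log₁₀(0.19877) ≈ -14.03 dB
∠H = (0°) − (5.71° + 2.86°) = -8.57°

-14.0 dB, -8.6°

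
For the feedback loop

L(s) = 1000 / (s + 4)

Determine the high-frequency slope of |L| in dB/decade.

Each pole contributes −20 dB/decade at high frequency; each zero contributes +20 dB/decade.
Net: 0 zero(s) − 1 pole(s) → -20 dB/decade.

-20 dB/decade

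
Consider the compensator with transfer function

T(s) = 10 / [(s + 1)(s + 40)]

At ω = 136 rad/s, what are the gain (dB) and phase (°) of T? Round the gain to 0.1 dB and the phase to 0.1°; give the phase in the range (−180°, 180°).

-65.7 dB, -163.2°

At s = jω = j136:
pole (s+1): 1 + j136 → |·| = √(1²+136²) = √18497 ≈ 136, ∠ = arctan(136/1) ≈ 89.58°
pole (s+40): 40 + j136 → |·| = √(40²+136²) = √20096 ≈ 141.76, ∠ = arctan(136/40) ≈ 73.61°
|T| = 10 / 19279 ≈ 0.0005187
Gain = 20 log₁₀(0.0005187) ≈ -65.70 dB
∠T = 0.00° − 163.19° = -163.19°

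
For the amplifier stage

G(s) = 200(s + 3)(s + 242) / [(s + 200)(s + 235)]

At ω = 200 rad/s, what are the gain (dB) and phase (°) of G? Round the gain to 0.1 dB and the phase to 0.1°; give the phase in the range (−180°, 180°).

At s = jω = j200:
zero (s+3): 3 + j200 → |·| = √(3²+200²) = √40009 ≈ 200.02, ∠ = arctan(200/3) ≈ 89.14°
zero (s+242): 242 + j200 → |·| = √(242²+200²) = √98564 ≈ 313.95, ∠ = arctan(200/242) ≈ 39.57°
pole (s+200): 200 + j200 → |·| = √(200²+200²) = √80000 ≈ 282.84, ∠ = arctan(200/200) ≈ 45.00°
pole (s+235): 235 + j200 → |·| = √(235²+200²) = √95225 ≈ 308.59, ∠ = arctan(200/235) ≈ 40.40°
|G| = 200 · 62796 / 87282 ≈ 143.89
Gain = 20 log₁₀(143.89) ≈ 43.16 dB
∠G = 128.71° − 85.40° = 43.31°

43.2 dB, 43.3°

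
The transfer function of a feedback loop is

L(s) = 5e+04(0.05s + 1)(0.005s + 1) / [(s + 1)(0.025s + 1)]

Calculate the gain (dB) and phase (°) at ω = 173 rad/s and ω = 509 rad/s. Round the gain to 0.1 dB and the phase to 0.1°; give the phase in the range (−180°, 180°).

ω = 173: 57.5 dB, -42.4°; ω = 509: 54.6 dB, -19.1°

At ω = 173 rad/s:
zero (1 + j173·0.05) = 1 + j8.65 → |·| ≈ 8.7076, ∠ ≈ 83.41°
zero (1 + j173·0.005) = 1 + j0.865 → |·| ≈ 1.3222, ∠ ≈ 40.86°
pole (1 + j173·1) = 1 + j173 → |·| ≈ 173, ∠ ≈ 89.67°
pole (1 + j173·0.025) = 1 + j4.325 → |·| ≈ 4.4391, ∠ ≈ 76.98°
|L| = 5e+04 · 8.7076 · 1.3222 / (173 · 4.4391) ≈ 749.59
Gain = 20 log₁₀(749.59) ≈ 57.50 dB
∠L = (83.41° + 40.86°) − (89.67° + 76.98°) = -42.38°

At ω = 509 rad/s:
zero (1 + j509·0.05) = 1 + j25.45 → |·| ≈ 25.47, ∠ ≈ 87.75°
zero (1 + j509·0.005) = 1 + j2.545 → |·| ≈ 2.7344, ∠ ≈ 68.55°
pole (1 + j509·1) = 1 + j509 → |·| ≈ 509, ∠ ≈ 89.89°
pole (1 + j509·0.025) = 1 + j12.725 → |·| ≈ 12.764, ∠ ≈ 85.51°
|L| = 5e+04 · 25.47 · 2.7344 / (509 · 12.764) ≈ 535.99
Gain = 20 log₁₀(535.99) ≈ 54.58 dB
∠L = (87.75° + 68.55°) − (89.89° + 85.51°) = -19.10°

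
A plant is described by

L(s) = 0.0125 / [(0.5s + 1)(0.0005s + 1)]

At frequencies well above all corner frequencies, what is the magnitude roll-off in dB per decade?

Each pole contributes −20 dB/decade at high frequency; each zero contributes +20 dB/decade.
Net: 0 zero(s) − 2 pole(s) → -40 dB/decade.

-40 dB/decade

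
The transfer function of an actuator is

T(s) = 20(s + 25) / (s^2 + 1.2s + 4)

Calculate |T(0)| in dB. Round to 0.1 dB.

41.9 dB

T(0) = 20·25 / 4 = 125
20 log₁₀(125) ≈ 41.94 dB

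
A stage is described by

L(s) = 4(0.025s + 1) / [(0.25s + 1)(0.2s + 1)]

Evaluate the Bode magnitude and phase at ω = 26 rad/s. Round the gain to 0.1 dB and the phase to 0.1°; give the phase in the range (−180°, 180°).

At ω = 26 rad/s:
zero (1 + j26·0.025) = 1 + j0.65 → |·| ≈ 1.1927, ∠ ≈ 33.02°
pole (1 + j26·0.25) = 1 + j6.5 → |·| ≈ 6.5765, ∠ ≈ 81.25°
pole (1 + j26·0.2) = 1 + j5.2 → |·| ≈ 5.2953, ∠ ≈ 79.11°
|L| = 4 · 1.1927 / (6.5765 · 5.2953) ≈ 0.137
Gain = 20 log₁₀(0.137) ≈ -17.27 dB
∠L = (33.02°) − (81.25° + 79.11°) = -127.34°

-17.3 dB, -127.3°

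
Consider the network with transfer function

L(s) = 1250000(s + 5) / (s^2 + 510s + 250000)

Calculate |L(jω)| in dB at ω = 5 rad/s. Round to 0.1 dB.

31.0 dB

At s = jω = j5:
zero (s+5): 5 + j5 → |·| = √(5²+5²) = √50 ≈ 7.0711, ∠ = arctan(5/5) ≈ 45.00°
quadratic: (j5)² + 510·j5 + 250000 = 249975 + j2550 → |·| ≈ 2.4999e+05, ∠ ≈ 0.58°
|L| = 1250000 · 7.0711 / 2.4999e+05 ≈ 35.357
Gain = 20 log₁₀(35.357) ≈ 30.97 dB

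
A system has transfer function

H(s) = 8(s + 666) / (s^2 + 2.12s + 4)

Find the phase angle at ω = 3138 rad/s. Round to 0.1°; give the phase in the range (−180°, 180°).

At s = jω = j3138:
zero (s+666): 666 + j3138 → |·| = √(666²+3138²) = √10290600 ≈ 3207.9, ∠ = arctan(3138/666) ≈ 78.02°
quadratic: (j3138)² + 2.12·j3138 + 4 = -9847040 + j6652.56 → |·| ≈ 9.847e+06, ∠ ≈ 179.96°
∠H = 78.02° − 179.96° = -101.94°

-101.9°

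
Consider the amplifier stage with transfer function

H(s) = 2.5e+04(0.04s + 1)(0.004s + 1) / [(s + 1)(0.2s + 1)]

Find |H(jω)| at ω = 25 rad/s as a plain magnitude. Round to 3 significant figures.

279

At ω = 25 rad/s:
zero (1 + j25·0.04) = 1 + j1 → |·| ≈ 1.4142, ∠ ≈ 45.00°
zero (1 + j25·0.004) = 1 + j0.1 → |·| ≈ 1.005, ∠ ≈ 5.71°
pole (1 + j25·1) = 1 + j25 → |·| ≈ 25.02, ∠ ≈ 87.71°
pole (1 + j25·0.2) = 1 + j5 → |·| ≈ 5.099, ∠ ≈ 78.69°
|H| = 2.5e+04 · 1.4142 · 1.005 / (25.02 · 5.099) ≈ 278.51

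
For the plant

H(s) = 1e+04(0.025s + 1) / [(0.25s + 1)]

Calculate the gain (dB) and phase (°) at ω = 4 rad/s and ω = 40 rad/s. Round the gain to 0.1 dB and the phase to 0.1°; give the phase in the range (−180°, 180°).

ω = 4: 77.0 dB, -39.3°; ω = 40: 63.0 dB, -39.3°

At ω = 4 rad/s:
zero (1 + j4·0.025) = 1 + j0.1 → |·| ≈ 1.005, ∠ ≈ 5.71°
pole (1 + j4·0.25) = 1 + j1 → |·| ≈ 1.4142, ∠ ≈ 45.00°
|H| = 1e+04 · 1.005 / (1.4142) ≈ 7106.5
Gain = 20 log₁₀(7106.5) ≈ 77.03 dB
∠H = (5.71°) − (45.00°) = -39.29°

At ω = 40 rad/s:
zero (1 + j40·0.025) = 1 + j1 → |·| ≈ 1.4142, ∠ ≈ 45.00°
pole (1 + j40·0.25) = 1 + j10 → |·| ≈ 10.05, ∠ ≈ 84.29°
|H| = 1e+04 · 1.4142 / (10.05) ≈ 1407.2
Gain = 20 log₁₀(1407.2) ≈ 62.97 dB
∠H = (45.00°) − (84.29°) = -39.29°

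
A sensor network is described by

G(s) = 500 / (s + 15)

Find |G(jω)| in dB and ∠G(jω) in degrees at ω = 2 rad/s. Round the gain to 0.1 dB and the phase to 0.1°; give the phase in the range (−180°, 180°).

Substitute s = j2:
Numerator: 500 = 500 + j0
Denominator: (j2) + 15 = 15 + j2
|N| = √(500² + 0²) ≈ 500, ∠N ≈ 0.00°
|D| = √(15² + 2²) ≈ 15.133, ∠D ≈ 7.59°
|G| = 500 / 15.133 ≈ 33.04
Gain = 20 log₁₀(33.04) ≈ 30.38 dB
∠G = 0.00° − 7.59° = -7.59°

30.4 dB, -7.6°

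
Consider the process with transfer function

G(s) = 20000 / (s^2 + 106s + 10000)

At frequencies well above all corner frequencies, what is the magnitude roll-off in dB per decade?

Each pole contributes −20 dB/decade at high frequency; each zero contributes +20 dB/decade.
Net: 0 zero(s) − 2 pole(s) → -40 dB/decade.

-40 dB/decade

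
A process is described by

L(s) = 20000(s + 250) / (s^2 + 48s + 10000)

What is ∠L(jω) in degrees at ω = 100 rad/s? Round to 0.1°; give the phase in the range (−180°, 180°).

At s = jω = j100:
zero (s+250): 250 + j100 → |·| = √(250²+100²) = √72500 ≈ 269.26, ∠ = arctan(100/250) ≈ 21.80°
quadratic: (j100)² + 48·j100 + 10000 = 0 + j4800 → |·| ≈ 4800, ∠ ≈ 90.00°
∠L = 21.80° − 90.00° = -68.20°

-68.2°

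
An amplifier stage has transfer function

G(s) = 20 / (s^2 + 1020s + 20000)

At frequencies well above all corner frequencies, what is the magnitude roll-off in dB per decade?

-40 dB/decade

Each pole contributes −20 dB/decade at high frequency; each zero contributes +20 dB/decade.
Net: 0 zero(s) − 2 pole(s) → -40 dB/decade.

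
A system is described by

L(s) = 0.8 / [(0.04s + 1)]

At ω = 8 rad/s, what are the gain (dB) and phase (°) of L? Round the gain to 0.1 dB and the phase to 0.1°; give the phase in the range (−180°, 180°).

At ω = 8 rad/s:
pole (1 + j8·0.04) = 1 + j0.32 → |·| ≈ 1.05, ∠ ≈ 17.74°
|L| = 0.8 · 1 / (1.05) ≈ 0.7619
Gain = 20 log₁₀(0.7619) ≈ -2.36 dB
∠L = (0°) − (17.74°) = -17.74°

-2.4 dB, -17.7°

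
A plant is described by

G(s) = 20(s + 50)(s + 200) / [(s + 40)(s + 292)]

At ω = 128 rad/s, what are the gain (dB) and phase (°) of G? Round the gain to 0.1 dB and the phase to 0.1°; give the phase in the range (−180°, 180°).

23.7 dB, 5.0°

At s = jω = j128:
zero (s+50): 50 + j128 → |·| = √(50²+128²) = √18884 ≈ 137.42, ∠ = arctan(128/50) ≈ 68.66°
zero (s+200): 200 + j128 → |·| = √(200²+128²) = √56384 ≈ 237.45, ∠ = arctan(128/200) ≈ 32.62°
pole (s+40): 40 + j128 → |·| = √(40²+128²) = √17984 ≈ 134.1, ∠ = arctan(128/40) ≈ 72.65°
pole (s+292): 292 + j128 → |·| = √(292²+128²) = √101648 ≈ 318.82, ∠ = arctan(128/292) ≈ 23.67°
|G| = 20 · 32630 / 42754 ≈ 15.264
Gain = 20 log₁₀(15.264) ≈ 23.67 dB
∠G = 101.28° − 96.32° = 4.96°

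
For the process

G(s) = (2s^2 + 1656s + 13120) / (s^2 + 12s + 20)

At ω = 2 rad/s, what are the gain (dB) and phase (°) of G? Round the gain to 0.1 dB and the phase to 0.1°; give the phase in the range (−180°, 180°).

53.4 dB, -42.1°

Substitute s = j2:
Numerator: 2(j2)^2 + 1656(j2) + 13120 = 13112 + j3312
Denominator: (j2)^2 + 12(j2) + 20 = 16 + j24
|N| = √(13112² + 3312²) ≈ 13524, ∠N ≈ 14.18°
|D| = √(16² + 24²) ≈ 28.844, ∠D ≈ 56.31°
|G| = 13524 / 28.844 ≈ 468.87
Gain = 20 log₁₀(468.87) ≈ 53.42 dB
∠G = 14.18° − 56.31° = -42.13°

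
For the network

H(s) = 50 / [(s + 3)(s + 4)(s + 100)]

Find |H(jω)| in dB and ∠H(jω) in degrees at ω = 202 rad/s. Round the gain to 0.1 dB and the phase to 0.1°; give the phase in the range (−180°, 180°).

-105.3 dB, 118.3°

At s = jω = j202:
pole (s+3): 3 + j202 → |·| = √(3²+202²) = √40813 ≈ 202.02, ∠ = arctan(202/3) ≈ 89.15°
pole (s+4): 4 + j202 → |·| = √(4²+202²) = √40820 ≈ 202.04, ∠ = arctan(202/4) ≈ 88.87°
pole (s+100): 100 + j202 → |·| = √(100²+202²) = √50804 ≈ 225.4, ∠ = arctan(202/100) ≈ 63.66°
|H| = 50 / 9.2e+06 ≈ 5.4348e-06
Gain = 20 log₁₀(5.4348e-06) ≈ -105.30 dB
∠H = 0.00° − 241.68° = -241.68° ≡ 118.32° (principal value)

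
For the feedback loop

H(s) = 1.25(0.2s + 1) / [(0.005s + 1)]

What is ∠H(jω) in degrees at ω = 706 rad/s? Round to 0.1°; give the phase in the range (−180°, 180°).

15.4°

At ω = 706 rad/s:
zero (1 + j706·0.2) = 1 + j141.2 → |·| ≈ 141.2, ∠ ≈ 89.59°
pole (1 + j706·0.005) = 1 + j3.53 → |·| ≈ 3.6689, ∠ ≈ 74.18°
∠H = (89.59°) − (74.18°) = 15.41°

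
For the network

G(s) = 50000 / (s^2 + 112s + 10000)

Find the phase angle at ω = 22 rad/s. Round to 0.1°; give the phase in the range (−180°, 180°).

At s = jω = j22:
quadratic: (j22)² + 112·j22 + 10000 = 9516 + j2464 → |·| ≈ 9829.8, ∠ ≈ 14.52°
∠G = 0.00° − 14.52° = -14.52°

-14.5°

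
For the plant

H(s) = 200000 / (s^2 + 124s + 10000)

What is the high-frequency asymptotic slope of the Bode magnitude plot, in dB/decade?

Each pole contributes −20 dB/decade at high frequency; each zero contributes +20 dB/decade.
Net: 0 zero(s) − 2 pole(s) → -40 dB/decade.

-40 dB/decade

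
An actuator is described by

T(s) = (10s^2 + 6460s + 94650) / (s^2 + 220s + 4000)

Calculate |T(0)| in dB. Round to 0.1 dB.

T(0) = 94650 / 4000 ≈ 23.663
20 log₁₀(23.663) ≈ 27.48 dB

27.5 dB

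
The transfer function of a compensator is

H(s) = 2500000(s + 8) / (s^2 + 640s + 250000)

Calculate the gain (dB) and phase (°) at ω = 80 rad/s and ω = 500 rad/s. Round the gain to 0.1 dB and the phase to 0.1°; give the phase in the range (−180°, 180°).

At s = jω = j80:
zero (s+8): 8 + j80 → |·| = √(8²+80²) = √6464 ≈ 80.399, ∠ = arctan(80/8) ≈ 84.29°
quadratic: (j80)² + 640·j80 + 250000 = 243600 + j51200 → |·| ≈ 2.4892e+05, ∠ ≈ 11.87°
|H| = 2500000 · 80.399 / 2.4892e+05 ≈ 807.48
Gain = 20 log₁₀(807.48) ≈ 58.14 dB
∠H = 84.29° − 11.87° = 72.42°

At s = jω = j500:
zero (s+8): 8 + j500 → |·| = √(8²+500²) = √250064 ≈ 500.06, ∠ = arctan(500/8) ≈ 89.08°
quadratic: (j500)² + 640·j500 + 250000 = 0 + j320000 → |·| ≈ 3.2e+05, ∠ ≈ 90.00°
|H| = 2500000 · 500.06 / 3.2e+05 ≈ 3906.7
Gain = 20 log₁₀(3906.7) ≈ 71.84 dB
∠H = 89.08° − 90.00° = -0.92°

ω = 80: 58.1 dB, 72.4°; ω = 500: 71.8 dB, -0.9°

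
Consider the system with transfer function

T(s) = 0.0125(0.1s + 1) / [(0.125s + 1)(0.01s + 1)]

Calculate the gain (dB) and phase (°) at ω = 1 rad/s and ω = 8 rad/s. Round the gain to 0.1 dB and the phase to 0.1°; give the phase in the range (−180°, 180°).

ω = 1: -38.1 dB, -2.0°; ω = 8: -39.0 dB, -10.9°

At ω = 1 rad/s:
zero (1 + j1·0.1) = 1 + j0.1 → |·| ≈ 1.005, ∠ ≈ 5.71°
pole (1 + j1·0.125) = 1 + j0.125 → |·| ≈ 1.0078, ∠ ≈ 7.13°
pole (1 + j1·0.01) = 1 + j0.01 → |·| ≈ 1, ∠ ≈ 0.57°
|T| = 0.0125 · 1.005 / (1.0078 · 1) ≈ 0.012465
Gain = 20 log₁₀(0.012465) ≈ -38.09 dB
∠T = (5.71°) − (7.13° + 0.57°) = -1.99°

At ω = 8 rad/s:
zero (1 + j8·0.1) = 1 + j0.8 → |·| ≈ 1.2806, ∠ ≈ 38.66°
pole (1 + j8·0.125) = 1 + j1 → |·| ≈ 1.4142, ∠ ≈ 45.00°
pole (1 + j8·0.01) = 1 + j0.08 → |·| ≈ 1.0032, ∠ ≈ 4.57°
|T| = 0.0125 · 1.2806 / (1.4142 · 1.0032) ≈ 0.011283
Gain = 20 log₁₀(0.011283) ≈ -38.95 dB
∠T = (38.66°) − (45.00° + 4.57°) = -10.91°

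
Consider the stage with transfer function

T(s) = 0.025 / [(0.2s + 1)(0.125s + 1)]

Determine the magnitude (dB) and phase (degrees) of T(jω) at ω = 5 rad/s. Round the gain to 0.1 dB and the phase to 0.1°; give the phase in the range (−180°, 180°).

At ω = 5 rad/s:
pole (1 + j5·0.2) = 1 + j1 → |·| ≈ 1.4142, ∠ ≈ 45.00°
pole (1 + j5·0.125) = 1 + j0.625 → |·| ≈ 1.1792, ∠ ≈ 32.01°
|T| = 0.025 · 1 / (1.4142 · 1.1792) ≈ 0.014991
Gain = 20 log₁₀(0.014991) ≈ -36.48 dB
∠T = (0°) − (45.00° + 32.01°) = -77.01°

-36.5 dB, -77.0°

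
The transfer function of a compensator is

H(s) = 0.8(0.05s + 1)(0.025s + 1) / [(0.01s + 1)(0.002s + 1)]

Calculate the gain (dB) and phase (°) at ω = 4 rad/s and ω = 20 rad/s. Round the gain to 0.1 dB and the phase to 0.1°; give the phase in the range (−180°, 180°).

At ω = 4 rad/s:
zero (1 + j4·0.05) = 1 + j0.2 → |·| ≈ 1.0198, ∠ ≈ 11.31°
zero (1 + j4·0.025) = 1 + j0.1 → |·| ≈ 1.005, ∠ ≈ 5.71°
pole (1 + j4·0.01) = 1 + j0.04 → |·| ≈ 1.0008, ∠ ≈ 2.29°
pole (1 + j4·0.002) = 1 + j0.008 → |·| ≈ 1, ∠ ≈ 0.46°
|H| = 0.8 · 1.0198 · 1.005 / (1.0008 · 1) ≈ 0.81926
Gain = 20 log₁₀(0.81926) ≈ -1.73 dB
∠H = (11.31° + 5.71°) − (2.29° + 0.46°) = 14.27°

At ω = 20 rad/s:
zero (1 + j20·0.05) = 1 + j1 → |·| ≈ 1.4142, ∠ ≈ 45.00°
zero (1 + j20·0.025) = 1 + j0.5 → |·| ≈ 1.118, ∠ ≈ 26.57°
pole (1 + j20·0.01) = 1 + j0.2 → |·| ≈ 1.0198, ∠ ≈ 11.31°
pole (1 + j20·0.002) = 1 + j0.04 → |·| ≈ 1.0008, ∠ ≈ 2.29°
|H| = 0.8 · 1.4142 · 1.118 / (1.0198 · 1.0008) ≈ 1.2393
Gain = 20 log₁₀(1.2393) ≈ 1.86 dB
∠H = (45.00° + 26.57°) − (11.31° + 2.29°) = 57.97°

ω = 4: -1.7 dB, 14.3°; ω = 20: 1.9 dB, 58.0°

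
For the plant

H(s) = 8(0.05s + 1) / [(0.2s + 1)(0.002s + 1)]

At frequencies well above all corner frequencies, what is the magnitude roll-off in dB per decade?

Each pole contributes −20 dB/decade at high frequency; each zero contributes +20 dB/decade.
Net: 1 zero(s) − 2 pole(s) → -20 dB/decade.

-20 dB/decade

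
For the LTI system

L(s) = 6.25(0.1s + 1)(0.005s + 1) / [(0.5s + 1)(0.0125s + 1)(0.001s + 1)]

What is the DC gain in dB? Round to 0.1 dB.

15.9 dB

L(0) = 6.25 · 1 / 1 = 6.25
20 log₁₀(6.25) ≈ 15.92 dB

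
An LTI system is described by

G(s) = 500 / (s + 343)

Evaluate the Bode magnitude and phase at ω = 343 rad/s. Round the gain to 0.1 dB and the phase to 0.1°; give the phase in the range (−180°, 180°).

Substitute s = j343:
Numerator: 500 = 500 + j0
Denominator: (j343) + 343 = 343 + j343
|N| = √(500² + 0²) ≈ 500, ∠N ≈ 0.00°
|D| = √(343² + 343²) ≈ 485.08, ∠D ≈ 45.00°
|G| = 500 / 485.08 ≈ 1.0308
Gain = 20 log₁₀(1.0308) ≈ 0.26 dB
∠G = 0.00° − 45.00° = -45.00°

0.3 dB, -45.0°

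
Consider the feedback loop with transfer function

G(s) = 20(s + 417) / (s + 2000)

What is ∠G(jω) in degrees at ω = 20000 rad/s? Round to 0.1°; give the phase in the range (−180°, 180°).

4.5°

At s = jω = j20000:
zero (s+417): 417 + j20000 → |·| = √(417²+20000²) = √400173889 ≈ 20004, ∠ = arctan(20000/417) ≈ 88.81°
pole (s+2000): 2000 + j20000 → |·| = √(2000²+20000²) = √404000000 ≈ 20100, ∠ = arctan(20000/2000) ≈ 84.29°
∠G = 88.81° − 84.29° = 4.52°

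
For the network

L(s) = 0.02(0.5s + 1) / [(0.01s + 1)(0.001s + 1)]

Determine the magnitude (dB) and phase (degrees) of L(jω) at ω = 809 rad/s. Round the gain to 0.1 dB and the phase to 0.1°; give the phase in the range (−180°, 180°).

-2.3 dB, -32.1°

At ω = 809 rad/s:
zero (1 + j809·0.5) = 1 + j404.5 → |·| ≈ 404.5, ∠ ≈ 89.86°
pole (1 + j809·0.01) = 1 + j8.09 → |·| ≈ 8.1516, ∠ ≈ 82.95°
pole (1 + j809·0.001) = 1 + j0.809 → |·| ≈ 1.2863, ∠ ≈ 38.97°
|L| = 0.02 · 404.5 / (8.1516 · 1.2863) ≈ 0.77155
Gain = 20 log₁₀(0.77155) ≈ -2.25 dB
∠L = (89.86°) − (82.95° + 38.97°) = -32.06°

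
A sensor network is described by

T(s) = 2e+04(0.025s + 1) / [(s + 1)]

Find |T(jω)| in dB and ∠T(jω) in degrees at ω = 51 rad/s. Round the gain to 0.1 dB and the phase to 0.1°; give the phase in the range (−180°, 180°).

At ω = 51 rad/s:
zero (1 + j51·0.025) = 1 + j1.275 → |·| ≈ 1.6204, ∠ ≈ 51.89°
pole (1 + j51·1) = 1 + j51 → |·| ≈ 51.01, ∠ ≈ 88.88°
|T| = 2e+04 · 1.6204 / (51.01) ≈ 635.33
Gain = 20 log₁₀(635.33) ≈ 56.06 dB
∠T = (51.89°) − (88.88°) = -36.99°

56.1 dB, -37.0°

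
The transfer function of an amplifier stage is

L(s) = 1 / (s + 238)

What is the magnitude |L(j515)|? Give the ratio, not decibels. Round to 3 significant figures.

0.00176

At s = jω = j515:
pole (s+238): 238 + j515 → |·| = √(238²+515²) = √321869 ≈ 567.33, ∠ = arctan(515/238) ≈ 65.20°
|L| = 1 / 567.33 ≈ 0.0017626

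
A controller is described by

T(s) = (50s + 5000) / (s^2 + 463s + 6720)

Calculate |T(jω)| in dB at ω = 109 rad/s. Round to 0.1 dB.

-16.7 dB

Substitute s = j109:
Numerator: 50(j109) + 5000 = 5000 + j5450
Denominator: (j109)^2 + 463(j109) + 6720 = -5161 + j50467
|N| = √(5000² + 5450²) ≈ 7396.1, ∠N ≈ 47.47°
|D| = √(5161² + 50467²) ≈ 50730, ∠D ≈ 95.84°
|T| = 7396.1 / 50730 ≈ 0.14579
Gain = 20 log₁₀(0.14579) ≈ -16.73 dB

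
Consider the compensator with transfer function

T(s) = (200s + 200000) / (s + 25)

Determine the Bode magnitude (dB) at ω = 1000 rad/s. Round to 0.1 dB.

Substitute s = j1000:
Numerator: 200(j1000) + 200000 = 200000 + j200000
Denominator: (j1000) + 25 = 25 + j1000
|N| = √(200000² + 200000²) ≈ 2.8284e+05, ∠N ≈ 45.00°
|D| = √(25² + 1000²) ≈ 1000.3, ∠D ≈ 88.57°
|T| = 2.8284e+05 / 1000.3 ≈ 282.76
Gain = 20 log₁₀(282.76) ≈ 49.03 dB

49.0 dB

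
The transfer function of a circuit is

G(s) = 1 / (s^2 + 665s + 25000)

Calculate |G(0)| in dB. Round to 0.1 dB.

-88.0 dB

G(0) = 1 / 25000 = 4e-05
20 log₁₀(4e-05) ≈ -87.96 dB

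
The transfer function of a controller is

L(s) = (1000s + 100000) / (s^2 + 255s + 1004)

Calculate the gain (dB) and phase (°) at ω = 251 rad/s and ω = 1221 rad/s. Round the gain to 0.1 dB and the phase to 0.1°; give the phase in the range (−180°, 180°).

ω = 251: 9.6 dB, -65.8°; ω = 1221: -1.9 dB, -82.9°

Substitute s = j251:
Numerator: 1000(j251) + 100000 = 100000 + j251000
Denominator: (j251)^2 + 255(j251) + 1004 = -61997 + j64005
|N| = √(100000² + 251000²) ≈ 2.7019e+05, ∠N ≈ 68.28°
|D| = √(61997² + 64005²) ≈ 89108, ∠D ≈ 134.09°
|L| = 2.7019e+05 / 89108 ≈ 3.0322
Gain = 20 log₁₀(3.0322) ≈ 9.64 dB
∠L = 68.28° − 134.09° = -65.81°

Substitute s = j1221:
Numerator: 1000(j1221) + 100000 = 100000 + j1221000
Denominator: (j1221)^2 + 255(j1221) + 1004 = -1489837 + j311355
|N| = √(100000² + 1221000²) ≈ 1.2251e+06, ∠N ≈ 85.32°
|D| = √(1489837² + 311355²) ≈ 1.522e+06, ∠D ≈ 168.20°
|L| = 1.2251e+06 / 1.522e+06 ≈ 0.80493
Gain = 20 log₁₀(0.80493) ≈ -1.88 dB
∠L = 85.32° − 168.20° = -82.88°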